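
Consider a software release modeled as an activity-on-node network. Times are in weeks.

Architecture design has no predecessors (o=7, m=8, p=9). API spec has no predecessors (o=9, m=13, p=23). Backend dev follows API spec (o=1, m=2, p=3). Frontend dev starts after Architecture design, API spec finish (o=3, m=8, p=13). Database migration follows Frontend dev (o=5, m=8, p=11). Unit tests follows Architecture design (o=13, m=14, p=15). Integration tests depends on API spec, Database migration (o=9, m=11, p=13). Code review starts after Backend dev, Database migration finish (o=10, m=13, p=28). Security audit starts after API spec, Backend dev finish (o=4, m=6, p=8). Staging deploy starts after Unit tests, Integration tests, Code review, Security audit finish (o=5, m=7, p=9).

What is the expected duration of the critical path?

52 weeks

te_Architecture design = (7 + 4·8 + 9)/6 = 48/6 = 8
te_API spec = (9 + 4·13 + 23)/6 = 84/6 = 14
te_Backend dev = (1 + 4·2 + 3)/6 = 12/6 = 2
te_Frontend dev = (3 + 4·8 + 13)/6 = 48/6 = 8
te_Database migration = (5 + 4·8 + 11)/6 = 48/6 = 8
te_Unit tests = (13 + 4·14 + 15)/6 = 84/6 = 14
te_Integration tests = (9 + 4·11 + 13)/6 = 66/6 = 11
te_Code review = (10 + 4·13 + 28)/6 = 90/6 = 15
te_Security audit = (4 + 4·6 + 8)/6 = 36/6 = 6
te_Staging deploy = (5 + 4·7 + 9)/6 = 42/6 = 7

Forward pass:
ES_Architecture design = 0; EF_Architecture design = 8
ES_API spec = 0; EF_API spec = 14
ES_Backend dev = 14; EF_Backend dev = 14+2 = 16
ES_Frontend dev = max(EF_Architecture design=8, EF_API spec=14) = 14; EF_Frontend dev = 14+8 = 22
ES_Database migration = 22; EF_Database migration = 22+8 = 30
ES_Unit tests = 8; EF_Unit tests = 8+14 = 22
ES_Integration tests = max(EF_API spec=14, EF_Database migration=30) = 30; EF_Integration tests = 30+11 = 41
ES_Code review = max(EF_Backend dev=16, EF_Database migration=30) = 30; EF_Code review = 30+15 = 45
ES_Security audit = max(EF_API spec=14, EF_Backend dev=16) = 16; EF_Security audit = 16+6 = 22
ES_Staging deploy = max(EF_Unit tests=22, EF_Integration tests=41, EF_Code review=45, EF_Security audit=22) = 45; EF_Staging deploy = 45+7 = 52
Expected project duration μ = 52 weeks. Critical path: API spec → Frontend dev → Database migration → Code review → Staging deploy.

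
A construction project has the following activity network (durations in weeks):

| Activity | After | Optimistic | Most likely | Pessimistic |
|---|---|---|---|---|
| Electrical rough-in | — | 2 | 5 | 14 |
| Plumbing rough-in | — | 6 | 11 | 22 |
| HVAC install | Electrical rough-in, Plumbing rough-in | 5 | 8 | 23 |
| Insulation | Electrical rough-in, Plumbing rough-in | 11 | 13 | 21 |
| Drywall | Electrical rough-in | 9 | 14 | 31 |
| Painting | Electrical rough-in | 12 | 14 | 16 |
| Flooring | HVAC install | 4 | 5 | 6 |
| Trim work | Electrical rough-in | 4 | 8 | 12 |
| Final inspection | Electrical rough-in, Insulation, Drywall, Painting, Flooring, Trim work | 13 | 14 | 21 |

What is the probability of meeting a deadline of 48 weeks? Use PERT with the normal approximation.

te_Electrical rough-in = (2 + 4·5 + 14)/6 = 36/6 = 6; σ²_Electrical rough-in = ((14−2)/6)² = 4.000
te_Plumbing rough-in = (6 + 4·11 + 22)/6 = 72/6 = 12; σ²_Plumbing rough-in = ((22−6)/6)² = 7.111
te_HVAC install = (5 + 4·8 + 23)/6 = 60/6 = 10; σ²_HVAC install = ((23−5)/6)² = 9.000
te_Insulation = (11 + 4·13 + 21)/6 = 84/6 = 14; σ²_Insulation = ((21−11)/6)² = 2.778
te_Drywall = (9 + 4·14 + 31)/6 = 96/6 = 16; σ²_Drywall = ((31−9)/6)² = 13.444
te_Painting = (12 + 4·14 + 16)/6 = 84/6 = 14; σ²_Painting = ((16−12)/6)² = 0.444
te_Flooring = (4 + 4·5 + 6)/6 = 30/6 = 5; σ²_Flooring = ((6−4)/6)² = 0.111
te_Trim work = (4 + 4·8 + 12)/6 = 48/6 = 8; σ²_Trim work = ((12−4)/6)² = 1.778
te_Final inspection = (13 + 4·14 + 21)/6 = 90/6 = 15; σ²_Final inspection = ((21−13)/6)² = 1.778

Forward pass:
ES_Electrical rough-in = 0; EF_Electrical rough-in = 6
ES_Plumbing rough-in = 0; EF_Plumbing rough-in = 12
ES_HVAC install = max(EF_Electrical rough-in=6, EF_Plumbing rough-in=12) = 12; EF_HVAC install = 12+10 = 22
ES_Insulation = max(EF_Electrical rough-in=6, EF_Plumbing rough-in=12) = 12; EF_Insulation = 12+14 = 26
ES_Drywall = 6; EF_Drywall = 6+16 = 22
ES_Painting = 6; EF_Painting = 6+14 = 20
ES_Flooring = 22; EF_Flooring = 22+5 = 27
ES_Trim work = 6; EF_Trim work = 6+8 = 14
ES_Final inspection = max(EF_Electrical rough-in=6, EF_Insulation=26, EF_Drywall=22, EF_Painting=20, EF_Flooring=27, EF_Trim work=14) = 27; EF_Final inspection = 27+15 = 42
Expected project duration μ = 42 weeks. Critical path: Plumbing rough-in → HVAC install → Flooring → Final inspection.

Variance along critical path = 7.111 + 9.000 + 0.111 + 1.778 = 18.000; σ = √18.000 = 4.243 weeks.
Z = (48 − 42) / 4.243 = 1.414
P(T ≤ 48) = Φ(1.414) ≈ 0.921

0.921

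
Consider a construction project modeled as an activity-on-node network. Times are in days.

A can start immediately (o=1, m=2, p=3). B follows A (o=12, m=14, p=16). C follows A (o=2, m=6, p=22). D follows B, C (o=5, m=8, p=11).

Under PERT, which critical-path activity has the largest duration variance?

D

te_A = (1 + 4·2 + 3)/6 = 12/6 = 2; σ²_A = ((3−1)/6)² = 0.111
te_B = (12 + 4·14 + 16)/6 = 84/6 = 14; σ²_B = ((16−12)/6)² = 0.444
te_C = (2 + 4·6 + 22)/6 = 48/6 = 8; σ²_C = ((22−2)/6)² = 11.111
te_D = (5 + 4·8 + 11)/6 = 48/6 = 8; σ²_D = ((11−5)/6)² = 1.000

Forward pass:
ES_A = 0; EF_A = 2
ES_B = 2; EF_B = 2+14 = 16
ES_C = 2; EF_C = 2+8 = 10
ES_D = max(EF_B=16, EF_C=10) = 16; EF_D = 16+8 = 24
Expected project duration μ = 24 days. Critical path: A → B → D.

Variances on critical path: σ²_A=0.111, σ²_B=0.444, σ²_D=1.000.
Largest is σ²_D = 1.000.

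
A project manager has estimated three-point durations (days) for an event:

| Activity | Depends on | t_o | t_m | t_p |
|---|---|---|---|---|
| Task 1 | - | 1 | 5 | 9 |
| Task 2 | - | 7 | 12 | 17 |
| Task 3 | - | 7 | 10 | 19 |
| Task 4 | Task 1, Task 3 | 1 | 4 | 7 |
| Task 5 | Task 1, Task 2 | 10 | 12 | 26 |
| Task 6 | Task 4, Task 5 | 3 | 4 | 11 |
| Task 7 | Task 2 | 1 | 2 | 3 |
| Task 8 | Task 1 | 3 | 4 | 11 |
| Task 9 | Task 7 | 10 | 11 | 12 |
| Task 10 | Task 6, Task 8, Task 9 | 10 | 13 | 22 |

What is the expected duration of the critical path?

te_Task 1 = (1 + 4·5 + 9)/6 = 30/6 = 5
te_Task 2 = (7 + 4·12 + 17)/6 = 72/6 = 12
te_Task 3 = (7 + 4·10 + 19)/6 = 66/6 = 11
te_Task 4 = (1 + 4·4 + 7)/6 = 24/6 = 4
te_Task 5 = (10 + 4·12 + 26)/6 = 84/6 = 14
te_Task 6 = (3 + 4·4 + 11)/6 = 30/6 = 5
te_Task 7 = (1 + 4·2 + 3)/6 = 12/6 = 2
te_Task 8 = (3 + 4·4 + 11)/6 = 30/6 = 5
te_Task 9 = (10 + 4·11 + 12)/6 = 66/6 = 11
te_Task 10 = (10 + 4·13 + 22)/6 = 84/6 = 14

Forward pass:
ES_Task 1 = 0; EF_Task 1 = 5
ES_Task 2 = 0; EF_Task 2 = 12
ES_Task 3 = 0; EF_Task 3 = 11
ES_Task 4 = max(EF_Task 1=5, EF_Task 3=11) = 11; EF_Task 4 = 11+4 = 15
ES_Task 5 = max(EF_Task 1=5, EF_Task 2=12) = 12; EF_Task 5 = 12+14 = 26
ES_Task 6 = max(EF_Task 4=15, EF_Task 5=26) = 26; EF_Task 6 = 26+5 = 31
ES_Task 7 = 12; EF_Task 7 = 12+2 = 14
ES_Task 8 = 5; EF_Task 8 = 5+5 = 10
ES_Task 9 = 14; EF_Task 9 = 14+11 = 25
ES_Task 10 = max(EF_Task 6=31, EF_Task 8=10, EF_Task 9=25) = 31; EF_Task 10 = 31+14 = 45
Expected project duration μ = 45 days. Critical path: Task 2 → Task 5 → Task 6 → Task 10.

45 days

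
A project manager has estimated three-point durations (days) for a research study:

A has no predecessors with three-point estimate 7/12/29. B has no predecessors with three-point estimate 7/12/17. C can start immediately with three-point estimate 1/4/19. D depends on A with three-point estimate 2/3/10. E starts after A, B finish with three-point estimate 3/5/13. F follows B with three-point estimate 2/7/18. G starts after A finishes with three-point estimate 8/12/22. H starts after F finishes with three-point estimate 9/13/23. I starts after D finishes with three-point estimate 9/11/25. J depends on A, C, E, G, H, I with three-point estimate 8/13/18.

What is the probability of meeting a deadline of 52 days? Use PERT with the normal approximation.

te_A = (7 + 4·12 + 29)/6 = 84/6 = 14; σ²_A = ((29−7)/6)² = 13.444
te_B = (7 + 4·12 + 17)/6 = 72/6 = 12; σ²_B = ((17−7)/6)² = 2.778
te_C = (1 + 4·4 + 19)/6 = 36/6 = 6; σ²_C = ((19−1)/6)² = 9.000
te_D = (2 + 4·3 + 10)/6 = 24/6 = 4; σ²_D = ((10−2)/6)² = 1.778
te_E = (3 + 4·5 + 13)/6 = 36/6 = 6; σ²_E = ((13−3)/6)² = 2.778
te_F = (2 + 4·7 + 18)/6 = 48/6 = 8; σ²_F = ((18−2)/6)² = 7.111
te_G = (8 + 4·12 + 22)/6 = 78/6 = 13; σ²_G = ((22−8)/6)² = 5.444
te_H = (9 + 4·13 + 23)/6 = 84/6 = 14; σ²_H = ((23−9)/6)² = 5.444
te_I = (9 + 4·11 + 25)/6 = 78/6 = 13; σ²_I = ((25−9)/6)² = 7.111
te_J = (8 + 4·13 + 18)/6 = 78/6 = 13; σ²_J = ((18−8)/6)² = 2.778

Forward pass:
ES_A = 0; EF_A = 14
ES_B = 0; EF_B = 12
ES_C = 0; EF_C = 6
ES_D = 14; EF_D = 14+4 = 18
ES_E = max(EF_A=14, EF_B=12) = 14; EF_E = 14+6 = 20
ES_F = 12; EF_F = 12+8 = 20
ES_G = 14; EF_G = 14+13 = 27
ES_H = 20; EF_H = 20+14 = 34
ES_I = 18; EF_I = 18+13 = 31
ES_J = max(EF_A=14, EF_C=6, EF_E=20, EF_G=27, EF_H=34, EF_I=31) = 34; EF_J = 34+13 = 47
Expected project duration μ = 47 days. Critical path: B → F → H → J.

Variance along critical path = 2.778 + 7.111 + 5.444 + 2.778 = 18.111; σ = √18.111 = 4.256 days.
Z = (52 − 47) / 4.256 = 1.175
P(T ≤ 52) = Φ(1.175) ≈ 0.880

0.880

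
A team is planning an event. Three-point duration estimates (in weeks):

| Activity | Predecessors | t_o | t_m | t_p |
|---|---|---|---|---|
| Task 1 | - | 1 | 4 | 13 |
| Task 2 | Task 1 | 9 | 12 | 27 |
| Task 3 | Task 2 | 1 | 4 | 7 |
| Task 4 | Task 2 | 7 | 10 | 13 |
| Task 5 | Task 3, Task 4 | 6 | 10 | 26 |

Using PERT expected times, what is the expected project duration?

41 weeks

te_Task 1 = (1 + 4·4 + 13)/6 = 30/6 = 5
te_Task 2 = (9 + 4·12 + 27)/6 = 84/6 = 14
te_Task 3 = (1 + 4·4 + 7)/6 = 24/6 = 4
te_Task 4 = (7 + 4·10 + 13)/6 = 60/6 = 10
te_Task 5 = (6 + 4·10 + 26)/6 = 72/6 = 12

Forward pass:
ES_Task 1 = 0; EF_Task 1 = 5
ES_Task 2 = 5; EF_Task 2 = 5+14 = 19
ES_Task 3 = 19; EF_Task 3 = 19+4 = 23
ES_Task 4 = 19; EF_Task 4 = 19+10 = 29
ES_Task 5 = max(EF_Task 3=23, EF_Task 4=29) = 29; EF_Task 5 = 29+12 = 41
Expected project duration μ = 41 weeks. Critical path: Task 1 → Task 2 → Task 4 → Task 5.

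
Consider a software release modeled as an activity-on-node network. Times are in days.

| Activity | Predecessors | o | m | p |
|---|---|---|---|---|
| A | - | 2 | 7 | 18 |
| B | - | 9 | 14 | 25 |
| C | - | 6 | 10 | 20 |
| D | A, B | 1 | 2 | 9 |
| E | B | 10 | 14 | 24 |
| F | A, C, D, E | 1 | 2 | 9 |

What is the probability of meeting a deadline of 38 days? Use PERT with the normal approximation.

0.907

te_A = (2 + 4·7 + 18)/6 = 48/6 = 8; σ²_A = ((18−2)/6)² = 7.111
te_B = (9 + 4·14 + 25)/6 = 90/6 = 15; σ²_B = ((25−9)/6)² = 7.111
te_C = (6 + 4·10 + 20)/6 = 66/6 = 11; σ²_C = ((20−6)/6)² = 5.444
te_D = (1 + 4·2 + 9)/6 = 18/6 = 3; σ²_D = ((9−1)/6)² = 1.778
te_E = (10 + 4·14 + 24)/6 = 90/6 = 15; σ²_E = ((24−10)/6)² = 5.444
te_F = (1 + 4·2 + 9)/6 = 18/6 = 3; σ²_F = ((9−1)/6)² = 1.778

Forward pass:
ES_A = 0; EF_A = 8
ES_B = 0; EF_B = 15
ES_C = 0; EF_C = 11
ES_D = max(EF_A=8, EF_B=15) = 15; EF_D = 15+3 = 18
ES_E = 15; EF_E = 15+15 = 30
ES_F = max(EF_A=8, EF_C=11, EF_D=18, EF_E=30) = 30; EF_F = 30+3 = 33
Expected project duration μ = 33 days. Critical path: B → E → F.

Variance along critical path = 7.111 + 5.444 + 1.778 = 14.333; σ = √14.333 = 3.786 days.
Z = (38 − 33) / 3.786 = 1.321
P(T ≤ 38) = Φ(1.321) ≈ 0.907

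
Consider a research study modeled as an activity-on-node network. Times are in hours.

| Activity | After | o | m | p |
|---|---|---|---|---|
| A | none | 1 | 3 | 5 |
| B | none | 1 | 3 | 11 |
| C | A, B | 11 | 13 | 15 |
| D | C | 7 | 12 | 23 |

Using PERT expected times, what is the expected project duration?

30 hours

te_A = (1 + 4·3 + 5)/6 = 18/6 = 3
te_B = (1 + 4·3 + 11)/6 = 24/6 = 4
te_C = (11 + 4·13 + 15)/6 = 78/6 = 13
te_D = (7 + 4·12 + 23)/6 = 78/6 = 13

Forward pass:
ES_A = 0; EF_A = 3
ES_B = 0; EF_B = 4
ES_C = max(EF_A=3, EF_B=4) = 4; EF_C = 4+13 = 17
ES_D = 17; EF_D = 17+13 = 30
Expected project duration μ = 30 hours. Critical path: B → C → D.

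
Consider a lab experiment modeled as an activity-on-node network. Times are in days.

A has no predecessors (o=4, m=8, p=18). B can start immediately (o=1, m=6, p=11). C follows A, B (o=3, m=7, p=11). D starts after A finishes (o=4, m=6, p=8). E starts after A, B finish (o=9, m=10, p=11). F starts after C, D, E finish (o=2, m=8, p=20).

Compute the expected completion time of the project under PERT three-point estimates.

28 days

te_A = (4 + 4·8 + 18)/6 = 54/6 = 9
te_B = (1 + 4·6 + 11)/6 = 36/6 = 6
te_C = (3 + 4·7 + 11)/6 = 42/6 = 7
te_D = (4 + 4·6 + 8)/6 = 36/6 = 6
te_E = (9 + 4·10 + 11)/6 = 60/6 = 10
te_F = (2 + 4·8 + 20)/6 = 54/6 = 9

Forward pass:
ES_A = 0; EF_A = 9
ES_B = 0; EF_B = 6
ES_C = max(EF_A=9, EF_B=6) = 9; EF_C = 9+7 = 16
ES_D = 9; EF_D = 9+6 = 15
ES_E = max(EF_A=9, EF_B=6) = 9; EF_E = 9+10 = 19
ES_F = max(EF_C=16, EF_D=15, EF_E=19) = 19; EF_F = 19+9 = 28
Expected project duration μ = 28 days. Critical path: A → E → F.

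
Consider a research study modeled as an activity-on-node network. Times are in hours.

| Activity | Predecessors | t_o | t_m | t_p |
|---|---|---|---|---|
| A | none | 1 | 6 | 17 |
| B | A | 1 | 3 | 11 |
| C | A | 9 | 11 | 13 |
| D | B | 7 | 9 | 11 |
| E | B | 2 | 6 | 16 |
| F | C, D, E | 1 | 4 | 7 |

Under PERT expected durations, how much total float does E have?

te_A = (1 + 4·6 + 17)/6 = 42/6 = 7
te_B = (1 + 4·3 + 11)/6 = 24/6 = 4
te_C = (9 + 4·11 + 13)/6 = 66/6 = 11
te_D = (7 + 4·9 + 11)/6 = 54/6 = 9
te_E = (2 + 4·6 + 16)/6 = 42/6 = 7
te_F = (1 + 4·4 + 7)/6 = 24/6 = 4

Forward pass:
ES_A = 0; EF_A = 7
ES_B = 7; EF_B = 7+4 = 11
ES_C = 7; EF_C = 7+11 = 18
ES_D = 11; EF_D = 11+9 = 20
ES_E = 11; EF_E = 11+7 = 18
ES_F = max(EF_C=18, EF_D=20, EF_E=18) = 20; EF_F = 20+4 = 24
Expected project duration μ = 24 hours. Critical path: A → B → D → F.

Backward pass:
LF_F = 24; LS_F = 24−4 = 20
LF_E = LS_F = 20; LS_E = 20−7 = 13
LF_D = LS_F = 20; LS_D = 20−9 = 11
LF_C = LS_F = 20; LS_C = 20−11 = 9
LF_B = min(LS_D=11, LS_E=13) = 11; LS_B = 11−4 = 7
LF_A = min(LS_B=7, LS_C=9) = 7; LS_A = 7−7 = 0
Slack_E = LS_E − ES_E = 13 − 11 = 2

2 hours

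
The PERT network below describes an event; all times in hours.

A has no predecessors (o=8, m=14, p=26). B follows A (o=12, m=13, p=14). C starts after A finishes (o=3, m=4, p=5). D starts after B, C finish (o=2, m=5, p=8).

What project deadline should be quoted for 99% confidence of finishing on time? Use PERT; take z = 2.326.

te_A = (8 + 4·14 + 26)/6 = 90/6 = 15; σ²_A = ((26−8)/6)² = 9.000
te_B = (12 + 4·13 + 14)/6 = 78/6 = 13; σ²_B = ((14−12)/6)² = 0.111
te_C = (3 + 4·4 + 5)/6 = 24/6 = 4; σ²_C = ((5−3)/6)² = 0.111
te_D = (2 + 4·5 + 8)/6 = 30/6 = 5; σ²_D = ((8−2)/6)² = 1.000

Forward pass:
ES_A = 0; EF_A = 15
ES_B = 15; EF_B = 15+13 = 28
ES_C = 15; EF_C = 15+4 = 19
ES_D = max(EF_B=28, EF_C=19) = 28; EF_D = 28+5 = 33
Expected project duration μ = 33 hours. Critical path: A → B → D.

Variance along critical path = 9.000 + 0.111 + 1.000 = 10.111; σ = 3.180 hours.
D = μ + z·σ = 33 + 2.326·3.180 = 40.4 hours

40.4 hours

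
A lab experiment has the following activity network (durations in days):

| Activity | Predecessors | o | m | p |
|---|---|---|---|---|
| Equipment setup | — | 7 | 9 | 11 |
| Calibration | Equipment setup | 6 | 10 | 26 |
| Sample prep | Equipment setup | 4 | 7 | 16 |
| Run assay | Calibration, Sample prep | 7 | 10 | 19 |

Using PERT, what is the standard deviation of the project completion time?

3.94 days

te_Equipment setup = (7 + 4·9 + 11)/6 = 54/6 = 9; σ²_Equipment setup = ((11−7)/6)² = 0.444
te_Calibration = (6 + 4·10 + 26)/6 = 72/6 = 12; σ²_Calibration = ((26−6)/6)² = 11.111
te_Sample prep = (4 + 4·7 + 16)/6 = 48/6 = 8; σ²_Sample prep = ((16−4)/6)² = 4.000
te_Run assay = (7 + 4·10 + 19)/6 = 66/6 = 11; σ²_Run assay = ((19−7)/6)² = 4.000

Forward pass:
ES_Equipment setup = 0; EF_Equipment setup = 9
ES_Calibration = 9; EF_Calibration = 9+12 = 21
ES_Sample prep = 9; EF_Sample prep = 9+8 = 17
ES_Run assay = max(EF_Calibration=21, EF_Sample prep=17) = 21; EF_Run assay = 21+11 = 32
Expected project duration μ = 32 days. Critical path: Equipment setup → Calibration → Run assay.

Variance along critical path = 0.444 + 11.111 + 4.000 = 15.556
σ = √15.556 = 3.944 days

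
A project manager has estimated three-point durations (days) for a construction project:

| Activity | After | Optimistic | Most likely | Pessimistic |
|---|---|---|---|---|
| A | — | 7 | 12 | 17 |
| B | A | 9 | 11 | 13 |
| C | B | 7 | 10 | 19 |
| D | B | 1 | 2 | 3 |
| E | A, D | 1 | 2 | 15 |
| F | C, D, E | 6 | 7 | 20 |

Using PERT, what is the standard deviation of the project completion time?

3.56 days

te_A = (7 + 4·12 + 17)/6 = 72/6 = 12; σ²_A = ((17−7)/6)² = 2.778
te_B = (9 + 4·11 + 13)/6 = 66/6 = 11; σ²_B = ((13−9)/6)² = 0.444
te_C = (7 + 4·10 + 19)/6 = 66/6 = 11; σ²_C = ((19−7)/6)² = 4.000
te_D = (1 + 4·2 + 3)/6 = 12/6 = 2; σ²_D = ((3−1)/6)² = 0.111
te_E = (1 + 4·2 + 15)/6 = 24/6 = 4; σ²_E = ((15−1)/6)² = 5.444
te_F = (6 + 4·7 + 20)/6 = 54/6 = 9; σ²_F = ((20−6)/6)² = 5.444

Forward pass:
ES_A = 0; EF_A = 12
ES_B = 12; EF_B = 12+11 = 23
ES_C = 23; EF_C = 23+11 = 34
ES_D = 23; EF_D = 23+2 = 25
ES_E = max(EF_A=12, EF_D=25) = 25; EF_E = 25+4 = 29
ES_F = max(EF_C=34, EF_D=25, EF_E=29) = 34; EF_F = 34+9 = 43
Expected project duration μ = 43 days. Critical path: A → B → C → F.

Variance along critical path = 2.778 + 0.444 + 4.000 + 5.444 = 12.667
σ = √12.667 = 3.559 days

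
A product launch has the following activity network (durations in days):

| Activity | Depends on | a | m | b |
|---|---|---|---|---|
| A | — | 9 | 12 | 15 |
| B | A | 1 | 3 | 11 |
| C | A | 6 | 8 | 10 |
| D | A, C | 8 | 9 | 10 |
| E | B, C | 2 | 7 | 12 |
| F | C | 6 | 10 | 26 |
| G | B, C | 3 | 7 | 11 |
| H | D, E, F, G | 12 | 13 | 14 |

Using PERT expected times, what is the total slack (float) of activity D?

te_A = (9 + 4·12 + 15)/6 = 72/6 = 12
te_B = (1 + 4·3 + 11)/6 = 24/6 = 4
te_C = (6 + 4·8 + 10)/6 = 48/6 = 8
te_D = (8 + 4·9 + 10)/6 = 54/6 = 9
te_E = (2 + 4·7 + 12)/6 = 42/6 = 7
te_F = (6 + 4·10 + 26)/6 = 72/6 = 12
te_G = (3 + 4·7 + 11)/6 = 42/6 = 7
te_H = (12 + 4·13 + 14)/6 = 78/6 = 13

Forward pass:
ES_A = 0; EF_A = 12
ES_B = 12; EF_B = 12+4 = 16
ES_C = 12; EF_C = 12+8 = 20
ES_D = max(EF_A=12, EF_C=20) = 20; EF_D = 20+9 = 29
ES_E = max(EF_B=16, EF_C=20) = 20; EF_E = 20+7 = 27
ES_F = 20; EF_F = 20+12 = 32
ES_G = max(EF_B=16, EF_C=20) = 20; EF_G = 20+7 = 27
ES_H = max(EF_D=29, EF_E=27, EF_F=32, EF_G=27) = 32; EF_H = 32+13 = 45
Expected project duration μ = 45 days. Critical path: A → C → F → H.

Backward pass:
LF_H = 45; LS_H = 45−13 = 32
LF_G = LS_H = 32; LS_G = 32−7 = 25
LF_F = LS_H = 32; LS_F = 32−12 = 20
LF_E = LS_H = 32; LS_E = 32−7 = 25
LF_D = LS_H = 32; LS_D = 32−9 = 23
LF_C = min(LS_D=23, LS_E=25, LS_F=20, LS_G=25) = 20; LS_C = 20−8 = 12
LF_B = min(LS_E=25, LS_G=25) = 25; LS_B = 25−4 = 21
LF_A = min(LS_B=21, LS_C=12, LS_D=23) = 12; LS_A = 12−12 = 0
Slack_D = LS_D − ES_D = 23 − 20 = 3

3 days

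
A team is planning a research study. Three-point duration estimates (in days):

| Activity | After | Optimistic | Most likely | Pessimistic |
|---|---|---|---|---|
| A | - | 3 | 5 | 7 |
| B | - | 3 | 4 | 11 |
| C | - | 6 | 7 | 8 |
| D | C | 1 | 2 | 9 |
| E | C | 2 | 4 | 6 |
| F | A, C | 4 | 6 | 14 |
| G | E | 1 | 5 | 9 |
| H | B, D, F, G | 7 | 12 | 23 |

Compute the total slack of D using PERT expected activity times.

6 days

te_A = (3 + 4·5 + 7)/6 = 30/6 = 5
te_B = (3 + 4·4 + 11)/6 = 30/6 = 5
te_C = (6 + 4·7 + 8)/6 = 42/6 = 7
te_D = (1 + 4·2 + 9)/6 = 18/6 = 3
te_E = (2 + 4·4 + 6)/6 = 24/6 = 4
te_F = (4 + 4·6 + 14)/6 = 42/6 = 7
te_G = (1 + 4·5 + 9)/6 = 30/6 = 5
te_H = (7 + 4·12 + 23)/6 = 78/6 = 13

Forward pass:
ES_A = 0; EF_A = 5
ES_B = 0; EF_B = 5
ES_C = 0; EF_C = 7
ES_D = 7; EF_D = 7+3 = 10
ES_E = 7; EF_E = 7+4 = 11
ES_F = max(EF_A=5, EF_C=7) = 7; EF_F = 7+7 = 14
ES_G = 11; EF_G = 11+5 = 16
ES_H = max(EF_B=5, EF_D=10, EF_F=14, EF_G=16) = 16; EF_H = 16+13 = 29
Expected project duration μ = 29 days. Critical path: C → E → G → H.

Backward pass:
LF_H = 29; LS_H = 29−13 = 16
LF_G = LS_H = 16; LS_G = 16−5 = 11
LF_F = LS_H = 16; LS_F = 16−7 = 9
LF_E = LS_G = 11; LS_E = 11−4 = 7
LF_D = LS_H = 16; LS_D = 16−3 = 13
LF_C = min(LS_D=13, LS_E=7, LS_F=9) = 7; LS_C = 7−7 = 0
LF_B = LS_H = 16; LS_B = 16−5 = 11
LF_A = LS_F = 9; LS_A = 9−5 = 4
Slack_D = LS_D − ES_D = 13 − 7 = 6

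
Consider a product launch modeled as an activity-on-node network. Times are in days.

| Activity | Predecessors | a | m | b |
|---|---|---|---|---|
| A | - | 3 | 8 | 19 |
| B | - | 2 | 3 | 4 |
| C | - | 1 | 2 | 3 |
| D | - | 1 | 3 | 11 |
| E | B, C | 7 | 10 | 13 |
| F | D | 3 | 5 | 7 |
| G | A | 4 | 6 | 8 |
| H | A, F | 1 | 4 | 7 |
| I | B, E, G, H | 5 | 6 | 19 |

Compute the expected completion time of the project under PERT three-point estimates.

23 days

te_A = (3 + 4·8 + 19)/6 = 54/6 = 9
te_B = (2 + 4·3 + 4)/6 = 18/6 = 3
te_C = (1 + 4·2 + 3)/6 = 12/6 = 2
te_D = (1 + 4·3 + 11)/6 = 24/6 = 4
te_E = (7 + 4·10 + 13)/6 = 60/6 = 10
te_F = (3 + 4·5 + 7)/6 = 30/6 = 5
te_G = (4 + 4·6 + 8)/6 = 36/6 = 6
te_H = (1 + 4·4 + 7)/6 = 24/6 = 4
te_I = (5 + 4·6 + 19)/6 = 48/6 = 8

Forward pass:
ES_A = 0; EF_A = 9
ES_B = 0; EF_B = 3
ES_C = 0; EF_C = 2
ES_D = 0; EF_D = 4
ES_E = max(EF_B=3, EF_C=2) = 3; EF_E = 3+10 = 13
ES_F = 4; EF_F = 4+5 = 9
ES_G = 9; EF_G = 9+6 = 15
ES_H = max(EF_A=9, EF_F=9) = 9; EF_H = 9+4 = 13
ES_I = max(EF_B=3, EF_E=13, EF_G=15, EF_H=13) = 15; EF_I = 15+8 = 23
Expected project duration μ = 23 days. Critical path: A → G → I.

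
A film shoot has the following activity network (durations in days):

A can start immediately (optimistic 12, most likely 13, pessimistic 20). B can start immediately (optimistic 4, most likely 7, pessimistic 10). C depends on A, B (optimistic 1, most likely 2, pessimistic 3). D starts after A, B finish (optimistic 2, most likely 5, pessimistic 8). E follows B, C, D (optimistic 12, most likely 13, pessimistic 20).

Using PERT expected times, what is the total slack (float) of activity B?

7 days

te_A = (12 + 4·13 + 20)/6 = 84/6 = 14
te_B = (4 + 4·7 + 10)/6 = 42/6 = 7
te_C = (1 + 4·2 + 3)/6 = 12/6 = 2
te_D = (2 + 4·5 + 8)/6 = 30/6 = 5
te_E = (12 + 4·13 + 20)/6 = 84/6 = 14

Forward pass:
ES_A = 0; EF_A = 14
ES_B = 0; EF_B = 7
ES_C = max(EF_A=14, EF_B=7) = 14; EF_C = 14+2 = 16
ES_D = max(EF_A=14, EF_B=7) = 14; EF_D = 14+5 = 19
ES_E = max(EF_B=7, EF_C=16, EF_D=19) = 19; EF_E = 19+14 = 33
Expected project duration μ = 33 days. Critical path: A → D → E.

Backward pass:
LF_E = 33; LS_E = 33−14 = 19
LF_D = LS_E = 19; LS_D = 19−5 = 14
LF_C = LS_E = 19; LS_C = 19−2 = 17
LF_B = min(LS_C=17, LS_D=14, LS_E=19) = 14; LS_B = 14−7 = 7
LF_A = min(LS_C=17, LS_D=14) = 14; LS_A = 14−14 = 0
Slack_B = LS_B − ES_B = 7 − 0 = 7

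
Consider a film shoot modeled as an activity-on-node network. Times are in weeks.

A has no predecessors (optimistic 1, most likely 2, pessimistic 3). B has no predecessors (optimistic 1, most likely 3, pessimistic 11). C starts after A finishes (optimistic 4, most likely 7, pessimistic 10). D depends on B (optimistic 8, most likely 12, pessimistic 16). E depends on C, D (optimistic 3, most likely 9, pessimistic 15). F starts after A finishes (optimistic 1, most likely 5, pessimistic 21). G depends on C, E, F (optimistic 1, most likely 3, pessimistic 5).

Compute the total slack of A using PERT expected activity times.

te_A = (1 + 4·2 + 3)/6 = 12/6 = 2
te_B = (1 + 4·3 + 11)/6 = 24/6 = 4
te_C = (4 + 4·7 + 10)/6 = 42/6 = 7
te_D = (8 + 4·12 + 16)/6 = 72/6 = 12
te_E = (3 + 4·9 + 15)/6 = 54/6 = 9
te_F = (1 + 4·5 + 21)/6 = 42/6 = 7
te_G = (1 + 4·3 + 5)/6 = 18/6 = 3

Forward pass:
ES_A = 0; EF_A = 2
ES_B = 0; EF_B = 4
ES_C = 2; EF_C = 2+7 = 9
ES_D = 4; EF_D = 4+12 = 16
ES_E = max(EF_C=9, EF_D=16) = 16; EF_E = 16+9 = 25
ES_F = 2; EF_F = 2+7 = 9
ES_G = max(EF_C=9, EF_E=25, EF_F=9) = 25; EF_G = 25+3 = 28
Expected project duration μ = 28 weeks. Critical path: B → D → E → G.

Backward pass:
LF_G = 28; LS_G = 28−3 = 25
LF_F = LS_G = 25; LS_F = 25−7 = 18
LF_E = LS_G = 25; LS_E = 25−9 = 16
LF_D = LS_E = 16; LS_D = 16−12 = 4
LF_C = min(LS_E=16, LS_G=25) = 16; LS_C = 16−7 = 9
LF_B = LS_D = 4; LS_B = 4−4 = 0
LF_A = min(LS_C=9, LS_F=18) = 9; LS_A = 9−2 = 7
Slack_A = LS_A − ES_A = 7 − 0 = 7

7 weeks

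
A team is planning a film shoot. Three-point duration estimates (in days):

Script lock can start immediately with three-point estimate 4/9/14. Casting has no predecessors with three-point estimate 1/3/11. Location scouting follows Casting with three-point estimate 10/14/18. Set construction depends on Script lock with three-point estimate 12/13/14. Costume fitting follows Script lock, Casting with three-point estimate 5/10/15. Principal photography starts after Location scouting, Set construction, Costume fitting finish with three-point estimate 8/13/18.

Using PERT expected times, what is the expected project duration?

35 days

te_Script lock = (4 + 4·9 + 14)/6 = 54/6 = 9
te_Casting = (1 + 4·3 + 11)/6 = 24/6 = 4
te_Location scouting = (10 + 4·14 + 18)/6 = 84/6 = 14
te_Set construction = (12 + 4·13 + 14)/6 = 78/6 = 13
te_Costume fitting = (5 + 4·10 + 15)/6 = 60/6 = 10
te_Principal photography = (8 + 4·13 + 18)/6 = 78/6 = 13

Forward pass:
ES_Script lock = 0; EF_Script lock = 9
ES_Casting = 0; EF_Casting = 4
ES_Location scouting = 4; EF_Location scouting = 4+14 = 18
ES_Set construction = 9; EF_Set construction = 9+13 = 22
ES_Costume fitting = max(EF_Script lock=9, EF_Casting=4) = 9; EF_Costume fitting = 9+10 = 19
ES_Principal photography = max(EF_Location scouting=18, EF_Set construction=22, EF_Costume fitting=19) = 22; EF_Principal photography = 22+13 = 35
Expected project duration μ = 35 days. Critical path: Script lock → Set construction → Principal photography.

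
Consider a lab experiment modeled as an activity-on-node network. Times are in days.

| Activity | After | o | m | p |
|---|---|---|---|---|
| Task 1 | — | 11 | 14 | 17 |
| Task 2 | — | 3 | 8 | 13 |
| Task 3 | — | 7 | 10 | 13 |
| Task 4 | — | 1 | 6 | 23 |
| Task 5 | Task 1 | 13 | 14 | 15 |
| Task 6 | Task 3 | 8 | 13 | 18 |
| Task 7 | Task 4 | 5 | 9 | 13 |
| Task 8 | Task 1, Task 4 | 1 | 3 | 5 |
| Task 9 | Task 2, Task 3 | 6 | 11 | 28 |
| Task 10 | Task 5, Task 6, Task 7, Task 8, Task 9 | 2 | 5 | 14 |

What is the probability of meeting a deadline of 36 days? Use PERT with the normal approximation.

0.812

te_Task 1 = (11 + 4·14 + 17)/6 = 84/6 = 14; σ²_Task 1 = ((17−11)/6)² = 1.000
te_Task 2 = (3 + 4·8 + 13)/6 = 48/6 = 8; σ²_Task 2 = ((13−3)/6)² = 2.778
te_Task 3 = (7 + 4·10 + 13)/6 = 60/6 = 10; σ²_Task 3 = ((13−7)/6)² = 1.000
te_Task 4 = (1 + 4·6 + 23)/6 = 48/6 = 8; σ²_Task 4 = ((23−1)/6)² = 13.444
te_Task 5 = (13 + 4·14 + 15)/6 = 84/6 = 14; σ²_Task 5 = ((15−13)/6)² = 0.111
te_Task 6 = (8 + 4·13 + 18)/6 = 78/6 = 13; σ²_Task 6 = ((18−8)/6)² = 2.778
te_Task 7 = (5 + 4·9 + 13)/6 = 54/6 = 9; σ²_Task 7 = ((13−5)/6)² = 1.778
te_Task 8 = (1 + 4·3 + 5)/6 = 18/6 = 3; σ²_Task 8 = ((5−1)/6)² = 0.444
te_Task 9 = (6 + 4·11 + 28)/6 = 78/6 = 13; σ²_Task 9 = ((28−6)/6)² = 13.444
te_Task 10 = (2 + 4·5 + 14)/6 = 36/6 = 6; σ²_Task 10 = ((14−2)/6)² = 4.000

Forward pass:
ES_Task 1 = 0; EF_Task 1 = 14
ES_Task 2 = 0; EF_Task 2 = 8
ES_Task 3 = 0; EF_Task 3 = 10
ES_Task 4 = 0; EF_Task 4 = 8
ES_Task 5 = 14; EF_Task 5 = 14+14 = 28
ES_Task 6 = 10; EF_Task 6 = 10+13 = 23
ES_Task 7 = 8; EF_Task 7 = 8+9 = 17
ES_Task 8 = max(EF_Task 1=14, EF_Task 4=8) = 14; EF_Task 8 = 14+3 = 17
ES_Task 9 = max(EF_Task 2=8, EF_Task 3=10) = 10; EF_Task 9 = 10+13 = 23
ES_Task 10 = max(EF_Task 5=28, EF_Task 6=23, EF_Task 7=17, EF_Task 8=17, EF_Task 9=23) = 28; EF_Task 10 = 28+6 = 34
Expected project duration μ = 34 days. Critical path: Task 1 → Task 5 → Task 10.

Variance along critical path = 1.000 + 0.111 + 4.000 = 5.111; σ = √5.111 = 2.261 days.
Z = (36 − 34) / 2.261 = 0.885
P(T ≤ 36) = Φ(0.885) ≈ 0.812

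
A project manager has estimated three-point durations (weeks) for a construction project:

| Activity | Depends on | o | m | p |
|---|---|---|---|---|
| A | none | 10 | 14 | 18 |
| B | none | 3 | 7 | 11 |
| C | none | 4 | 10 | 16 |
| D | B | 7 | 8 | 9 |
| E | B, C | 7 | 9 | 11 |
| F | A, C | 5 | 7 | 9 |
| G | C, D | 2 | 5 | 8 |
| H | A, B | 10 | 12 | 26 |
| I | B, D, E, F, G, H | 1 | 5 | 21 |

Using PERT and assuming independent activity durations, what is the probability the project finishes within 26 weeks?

te_A = (10 + 4·14 + 18)/6 = 84/6 = 14; σ²_A = ((18−10)/6)² = 1.778
te_B = (3 + 4·7 + 11)/6 = 42/6 = 7; σ²_B = ((11−3)/6)² = 1.778
te_C = (4 + 4·10 + 16)/6 = 60/6 = 10; σ²_C = ((16−4)/6)² = 4.000
te_D = (7 + 4·8 + 9)/6 = 48/6 = 8; σ²_D = ((9−7)/6)² = 0.111
te_E = (7 + 4·9 + 11)/6 = 54/6 = 9; σ²_E = ((11−7)/6)² = 0.444
te_F = (5 + 4·7 + 9)/6 = 42/6 = 7; σ²_F = ((9−5)/6)² = 0.444
te_G = (2 + 4·5 + 8)/6 = 30/6 = 5; σ²_G = ((8−2)/6)² = 1.000
te_H = (10 + 4·12 + 26)/6 = 84/6 = 14; σ²_H = ((26−10)/6)² = 7.111
te_I = (1 + 4·5 + 21)/6 = 42/6 = 7; σ²_I = ((21−1)/6)² = 11.111

Forward pass:
ES_A = 0; EF_A = 14
ES_B = 0; EF_B = 7
ES_C = 0; EF_C = 10
ES_D = 7; EF_D = 7+8 = 15
ES_E = max(EF_B=7, EF_C=10) = 10; EF_E = 10+9 = 19
ES_F = max(EF_A=14, EF_C=10) = 14; EF_F = 14+7 = 21
ES_G = max(EF_C=10, EF_D=15) = 15; EF_G = 15+5 = 20
ES_H = max(EF_A=14, EF_B=7) = 14; EF_H = 14+14 = 28
ES_I = max(EF_B=7, EF_D=15, EF_E=19, EF_F=21, EF_G=20, EF_H=28) = 28; EF_I = 28+7 = 35
Expected project duration μ = 35 weeks. Critical path: A → H → I.

Variance along critical path = 1.778 + 7.111 + 11.111 = 20.000; σ = √20.000 = 4.472 weeks.
Z = (26 − 35) / 4.472 = -2.012
P(T ≤ 26) = Φ(-2.012) ≈ 0.022

0.022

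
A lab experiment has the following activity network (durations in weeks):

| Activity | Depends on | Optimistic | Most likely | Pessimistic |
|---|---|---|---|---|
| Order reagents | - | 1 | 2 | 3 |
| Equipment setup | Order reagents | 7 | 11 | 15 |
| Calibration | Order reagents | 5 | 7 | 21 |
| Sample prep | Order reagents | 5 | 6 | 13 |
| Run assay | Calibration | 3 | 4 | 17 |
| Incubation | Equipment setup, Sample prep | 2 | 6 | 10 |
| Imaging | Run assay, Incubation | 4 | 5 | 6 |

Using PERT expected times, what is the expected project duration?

24 weeks

te_Order reagents = (1 + 4·2 + 3)/6 = 12/6 = 2
te_Equipment setup = (7 + 4·11 + 15)/6 = 66/6 = 11
te_Calibration = (5 + 4·7 + 21)/6 = 54/6 = 9
te_Sample prep = (5 + 4·6 + 13)/6 = 42/6 = 7
te_Run assay = (3 + 4·4 + 17)/6 = 36/6 = 6
te_Incubation = (2 + 4·6 + 10)/6 = 36/6 = 6
te_Imaging = (4 + 4·5 + 6)/6 = 30/6 = 5

Forward pass:
ES_Order reagents = 0; EF_Order reagents = 2
ES_Equipment setup = 2; EF_Equipment setup = 2+11 = 13
ES_Calibration = 2; EF_Calibration = 2+9 = 11
ES_Sample prep = 2; EF_Sample prep = 2+7 = 9
ES_Run assay = 11; EF_Run assay = 11+6 = 17
ES_Incubation = max(EF_Equipment setup=13, EF_Sample prep=9) = 13; EF_Incubation = 13+6 = 19
ES_Imaging = max(EF_Run assay=17, EF_Incubation=19) = 19; EF_Imaging = 19+5 = 24
Expected project duration μ = 24 weeks. Critical path: Order reagents → Equipment setup → Incubation → Imaging.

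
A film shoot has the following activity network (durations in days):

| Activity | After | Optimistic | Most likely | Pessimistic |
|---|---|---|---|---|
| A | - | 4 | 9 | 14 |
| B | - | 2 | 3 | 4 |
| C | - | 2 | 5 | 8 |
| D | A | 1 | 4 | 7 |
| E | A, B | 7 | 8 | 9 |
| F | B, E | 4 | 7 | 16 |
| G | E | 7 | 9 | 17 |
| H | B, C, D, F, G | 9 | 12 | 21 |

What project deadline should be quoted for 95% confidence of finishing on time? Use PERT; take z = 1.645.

45.1 days

te_A = (4 + 4·9 + 14)/6 = 54/6 = 9; σ²_A = ((14−4)/6)² = 2.778
te_B = (2 + 4·3 + 4)/6 = 18/6 = 3; σ²_B = ((4−2)/6)² = 0.111
te_C = (2 + 4·5 + 8)/6 = 30/6 = 5; σ²_C = ((8−2)/6)² = 1.000
te_D = (1 + 4·4 + 7)/6 = 24/6 = 4; σ²_D = ((7−1)/6)² = 1.000
te_E = (7 + 4·8 + 9)/6 = 48/6 = 8; σ²_E = ((9−7)/6)² = 0.111
te_F = (4 + 4·7 + 16)/6 = 48/6 = 8; σ²_F = ((16−4)/6)² = 4.000
te_G = (7 + 4·9 + 17)/6 = 60/6 = 10; σ²_G = ((17−7)/6)² = 2.778
te_H = (9 + 4·12 + 21)/6 = 78/6 = 13; σ²_H = ((21−9)/6)² = 4.000

Forward pass:
ES_A = 0; EF_A = 9
ES_B = 0; EF_B = 3
ES_C = 0; EF_C = 5
ES_D = 9; EF_D = 9+4 = 13
ES_E = max(EF_A=9, EF_B=3) = 9; EF_E = 9+8 = 17
ES_F = max(EF_B=3, EF_E=17) = 17; EF_F = 17+8 = 25
ES_G = 17; EF_G = 17+10 = 27
ES_H = max(EF_B=3, EF_C=5, EF_D=13, EF_F=25, EF_G=27) = 27; EF_H = 27+13 = 40
Expected project duration μ = 40 days. Critical path: A → E → G → H.

Variance along critical path = 2.778 + 0.111 + 2.778 + 4.000 = 9.667; σ = 3.109 days.
D = μ + z·σ = 40 + 1.645·3.109 = 45.1 days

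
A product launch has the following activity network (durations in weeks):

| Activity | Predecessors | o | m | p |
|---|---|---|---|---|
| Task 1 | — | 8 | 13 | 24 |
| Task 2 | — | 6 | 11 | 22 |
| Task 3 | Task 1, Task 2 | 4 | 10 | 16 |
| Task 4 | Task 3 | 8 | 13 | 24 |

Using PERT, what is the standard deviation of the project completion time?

4.27 weeks

te_Task 1 = (8 + 4·13 + 24)/6 = 84/6 = 14; σ²_Task 1 = ((24−8)/6)² = 7.111
te_Task 2 = (6 + 4·11 + 22)/6 = 72/6 = 12; σ²_Task 2 = ((22−6)/6)² = 7.111
te_Task 3 = (4 + 4·10 + 16)/6 = 60/6 = 10; σ²_Task 3 = ((16−4)/6)² = 4.000
te_Task 4 = (8 + 4·13 + 24)/6 = 84/6 = 14; σ²_Task 4 = ((24−8)/6)² = 7.111

Forward pass:
ES_Task 1 = 0; EF_Task 1 = 14
ES_Task 2 = 0; EF_Task 2 = 12
ES_Task 3 = max(EF_Task 1=14, EF_Task 2=12) = 14; EF_Task 3 = 14+10 = 24
ES_Task 4 = 24; EF_Task 4 = 24+14 = 38
Expected project duration μ = 38 weeks. Critical path: Task 1 → Task 3 → Task 4.

Variance along critical path = 7.111 + 4.000 + 7.111 = 18.222
σ = √18.222 = 4.269 weeks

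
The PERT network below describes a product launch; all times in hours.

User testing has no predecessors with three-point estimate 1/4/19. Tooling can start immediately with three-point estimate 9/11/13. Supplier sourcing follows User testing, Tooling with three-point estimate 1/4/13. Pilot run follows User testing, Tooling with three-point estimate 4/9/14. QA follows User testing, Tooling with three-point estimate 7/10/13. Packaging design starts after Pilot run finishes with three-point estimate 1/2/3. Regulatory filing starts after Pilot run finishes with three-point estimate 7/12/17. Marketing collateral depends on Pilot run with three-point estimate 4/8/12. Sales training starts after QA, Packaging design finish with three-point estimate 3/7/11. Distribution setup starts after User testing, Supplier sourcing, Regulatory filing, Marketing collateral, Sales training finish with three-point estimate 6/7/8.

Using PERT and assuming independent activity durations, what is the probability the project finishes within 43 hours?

te_User testing = (1 + 4·4 + 19)/6 = 36/6 = 6; σ²_User testing = ((19−1)/6)² = 9.000
te_Tooling = (9 + 4·11 + 13)/6 = 66/6 = 11; σ²_Tooling = ((13−9)/6)² = 0.444
te_Supplier sourcing = (1 + 4·4 + 13)/6 = 30/6 = 5; σ²_Supplier sourcing = ((13−1)/6)² = 4.000
te_Pilot run = (4 + 4·9 + 14)/6 = 54/6 = 9; σ²_Pilot run = ((14−4)/6)² = 2.778
te_QA = (7 + 4·10 + 13)/6 = 60/6 = 10; σ²_QA = ((13−7)/6)² = 1.000
te_Packaging design = (1 + 4·2 + 3)/6 = 12/6 = 2; σ²_Packaging design = ((3−1)/6)² = 0.111
te_Regulatory filing = (7 + 4·12 + 17)/6 = 72/6 = 12; σ²_Regulatory filing = ((17−7)/6)² = 2.778
te_Marketing collateral = (4 + 4·8 + 12)/6 = 48/6 = 8; σ²_Marketing collateral = ((12−4)/6)² = 1.778
te_Sales training = (3 + 4·7 + 11)/6 = 42/6 = 7; σ²_Sales training = ((11−3)/6)² = 1.778
te_Distribution setup = (6 + 4·7 + 8)/6 = 42/6 = 7; σ²_Distribution setup = ((8−6)/6)² = 0.111

Forward pass:
ES_User testing = 0; EF_User testing = 6
ES_Tooling = 0; EF_Tooling = 11
ES_Supplier sourcing = max(EF_User testing=6, EF_Tooling=11) = 11; EF_Supplier sourcing = 11+5 = 16
ES_Pilot run = max(EF_User testing=6, EF_Tooling=11) = 11; EF_Pilot run = 11+9 = 20
ES_QA = max(EF_User testing=6, EF_Tooling=11) = 11; EF_QA = 11+10 = 21
ES_Packaging design = 20; EF_Packaging design = 20+2 = 22
ES_Regulatory filing = 20; EF_Regulatory filing = 20+12 = 32
ES_Marketing collateral = 20; EF_Marketing collateral = 20+8 = 28
ES_Sales training = max(EF_QA=21, EF_Packaging design=22) = 22; EF_Sales training = 22+7 = 29
ES_Distribution setup = max(EF_User testing=6, EF_Supplier sourcing=16, EF_Regulatory filing=32, EF_Marketing collateral=28, EF_Sales training=29) = 32; EF_Distribution setup = 32+7 = 39
Expected project duration μ = 39 hours. Critical path: Tooling → Pilot run → Regulatory filing → Distribution setup.

Variance along critical path = 0.444 + 2.778 + 2.778 + 0.111 = 6.111; σ = √6.111 = 2.472 hours.
Z = (43 − 39) / 2.472 = 1.618
P(T ≤ 43) = Φ(1.618) ≈ 0.947

0.947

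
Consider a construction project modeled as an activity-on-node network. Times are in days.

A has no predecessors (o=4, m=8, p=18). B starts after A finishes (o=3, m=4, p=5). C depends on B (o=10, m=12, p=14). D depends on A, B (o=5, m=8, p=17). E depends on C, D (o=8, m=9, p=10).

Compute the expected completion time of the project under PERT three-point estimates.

34 days

te_A = (4 + 4·8 + 18)/6 = 54/6 = 9
te_B = (3 + 4·4 + 5)/6 = 24/6 = 4
te_C = (10 + 4·12 + 14)/6 = 72/6 = 12
te_D = (5 + 4·8 + 17)/6 = 54/6 = 9
te_E = (8 + 4·9 + 10)/6 = 54/6 = 9

Forward pass:
ES_A = 0; EF_A = 9
ES_B = 9; EF_B = 9+4 = 13
ES_C = 13; EF_C = 13+12 = 25
ES_D = max(EF_A=9, EF_B=13) = 13; EF_D = 13+9 = 22
ES_E = max(EF_C=25, EF_D=22) = 25; EF_E = 25+9 = 34
Expected project duration μ = 34 days. Critical path: A → B → C → E.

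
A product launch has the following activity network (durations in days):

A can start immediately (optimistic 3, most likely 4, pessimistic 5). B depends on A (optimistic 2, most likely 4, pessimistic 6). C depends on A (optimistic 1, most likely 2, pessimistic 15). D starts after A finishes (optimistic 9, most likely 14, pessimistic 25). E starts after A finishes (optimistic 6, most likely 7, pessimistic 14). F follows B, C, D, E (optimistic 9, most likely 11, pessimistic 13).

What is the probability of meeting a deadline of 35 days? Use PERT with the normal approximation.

te_A = (3 + 4·4 + 5)/6 = 24/6 = 4; σ²_A = ((5−3)/6)² = 0.111
te_B = (2 + 4·4 + 6)/6 = 24/6 = 4; σ²_B = ((6−2)/6)² = 0.444
te_C = (1 + 4·2 + 15)/6 = 24/6 = 4; σ²_C = ((15−1)/6)² = 5.444
te_D = (9 + 4·14 + 25)/6 = 90/6 = 15; σ²_D = ((25−9)/6)² = 7.111
te_E = (6 + 4·7 + 14)/6 = 48/6 = 8; σ²_E = ((14−6)/6)² = 1.778
te_F = (9 + 4·11 + 13)/6 = 66/6 = 11; σ²_F = ((13−9)/6)² = 0.444

Forward pass:
ES_A = 0; EF_A = 4
ES_B = 4; EF_B = 4+4 = 8
ES_C = 4; EF_C = 4+4 = 8
ES_D = 4; EF_D = 4+15 = 19
ES_E = 4; EF_E = 4+8 = 12
ES_F = max(EF_B=8, EF_C=8, EF_D=19, EF_E=12) = 19; EF_F = 19+11 = 30
Expected project duration μ = 30 days. Critical path: A → D → F.

Variance along critical path = 0.111 + 7.111 + 0.444 = 7.667; σ = √7.667 = 2.769 days.
Z = (35 − 30) / 2.769 = 1.806
P(T ≤ 35) = Φ(1.806) ≈ 0.965

0.965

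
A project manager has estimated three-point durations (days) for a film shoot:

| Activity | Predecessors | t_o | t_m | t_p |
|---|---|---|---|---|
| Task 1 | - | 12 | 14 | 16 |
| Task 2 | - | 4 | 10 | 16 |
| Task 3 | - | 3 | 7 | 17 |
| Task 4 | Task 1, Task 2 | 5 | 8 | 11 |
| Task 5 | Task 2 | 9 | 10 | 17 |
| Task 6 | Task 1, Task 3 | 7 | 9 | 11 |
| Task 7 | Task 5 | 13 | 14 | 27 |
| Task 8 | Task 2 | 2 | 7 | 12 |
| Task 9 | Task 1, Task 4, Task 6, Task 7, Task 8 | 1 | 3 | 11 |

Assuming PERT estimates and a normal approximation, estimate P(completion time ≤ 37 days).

te_Task 1 = (12 + 4·14 + 16)/6 = 84/6 = 14; σ²_Task 1 = ((16−12)/6)² = 0.444
te_Task 2 = (4 + 4·10 + 16)/6 = 60/6 = 10; σ²_Task 2 = ((16−4)/6)² = 4.000
te_Task 3 = (3 + 4·7 + 17)/6 = 48/6 = 8; σ²_Task 3 = ((17−3)/6)² = 5.444
te_Task 4 = (5 + 4·8 + 11)/6 = 48/6 = 8; σ²_Task 4 = ((11−5)/6)² = 1.000
te_Task 5 = (9 + 4·10 + 17)/6 = 66/6 = 11; σ²_Task 5 = ((17−9)/6)² = 1.778
te_Task 6 = (7 + 4·9 + 11)/6 = 54/6 = 9; σ²_Task 6 = ((11−7)/6)² = 0.444
te_Task 7 = (13 + 4·14 + 27)/6 = 96/6 = 16; σ²_Task 7 = ((27−13)/6)² = 5.444
te_Task 8 = (2 + 4·7 + 12)/6 = 42/6 = 7; σ²_Task 8 = ((12−2)/6)² = 2.778
te_Task 9 = (1 + 4·3 + 11)/6 = 24/6 = 4; σ²_Task 9 = ((11−1)/6)² = 2.778

Forward pass:
ES_Task 1 = 0; EF_Task 1 = 14
ES_Task 2 = 0; EF_Task 2 = 10
ES_Task 3 = 0; EF_Task 3 = 8
ES_Task 4 = max(EF_Task 1=14, EF_Task 2=10) = 14; EF_Task 4 = 14+8 = 22
ES_Task 5 = 10; EF_Task 5 = 10+11 = 21
ES_Task 6 = max(EF_Task 1=14, EF_Task 3=8) = 14; EF_Task 6 = 14+9 = 23
ES_Task 7 = 21; EF_Task 7 = 21+16 = 37
ES_Task 8 = 10; EF_Task 8 = 10+7 = 17
ES_Task 9 = max(EF_Task 1=14, EF_Task 4=22, EF_Task 6=23, EF_Task 7=37, EF_Task 8=17) = 37; EF_Task 9 = 37+4 = 41
Expected project duration μ = 41 days. Critical path: Task 2 → Task 5 → Task 7 → Task 9.

Variance along critical path = 4.000 + 1.778 + 5.444 + 2.778 = 14.000; σ = √14.000 = 3.742 days.
Z = (37 − 41) / 3.742 = -1.069
P(T ≤ 37) = Φ(-1.069) ≈ 0.143

0.143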